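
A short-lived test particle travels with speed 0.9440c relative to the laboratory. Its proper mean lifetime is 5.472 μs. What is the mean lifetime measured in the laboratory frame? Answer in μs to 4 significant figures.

γ = 1/√(1 − 0.9440²) = 3.03080
Time dilation: Δt = γτ₀ = 3.03080 × 5.472 μs = 16.58 μs

Δt ≈ 16.58 μs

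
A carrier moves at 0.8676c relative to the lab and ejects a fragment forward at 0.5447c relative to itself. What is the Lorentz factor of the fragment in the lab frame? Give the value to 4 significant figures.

u_lab = (0.5447 + 0.8676)/(1 + 0.5447×0.8676) = 1.4123/1.472582 = 0.9590639
γ = 1/√(1 − 0.9590639²) = 3.531

γ ≈ 3.531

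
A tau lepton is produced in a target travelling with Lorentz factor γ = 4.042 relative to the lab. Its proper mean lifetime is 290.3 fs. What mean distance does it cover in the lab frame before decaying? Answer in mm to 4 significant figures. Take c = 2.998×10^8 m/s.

d ≈ 0.3408 mm

β = √(1 − 1/γ²) = √(1 − 1/4.042²) = 0.968913
Dilated lifetime: Δt = γτ₀ = 4.042 × 290.3 fs = 1173.39 fs
d = vΔt = 0.968913c × 1173.39 fs = 2.90480×10^8 m/s × 1.17339×10^-12 s = 0.3408 mm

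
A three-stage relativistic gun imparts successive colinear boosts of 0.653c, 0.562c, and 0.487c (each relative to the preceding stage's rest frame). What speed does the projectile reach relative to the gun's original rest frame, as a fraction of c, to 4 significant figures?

u ≈ 0.9602c

Compose boost 2: (0.562 + 0.653)/(1 + 0.562×0.653) = 1.215/1.36699 = 0.888817
Compose boost 3: (0.487 + 0.888817)/(1 + 0.487×0.888817) = 1.37582/1.43285 = 0.9602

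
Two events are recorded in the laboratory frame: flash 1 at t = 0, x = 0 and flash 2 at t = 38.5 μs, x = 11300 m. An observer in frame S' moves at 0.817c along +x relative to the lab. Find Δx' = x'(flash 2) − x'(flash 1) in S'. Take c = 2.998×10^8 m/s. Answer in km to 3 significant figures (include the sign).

Δx' ≈ 3.24 km

γ = 1/√(1 − 0.817²) = 1.7342
Δx' = γ(Δx − vΔt) = 1.7342 × (11300 m − 0.817×(2.998×10^8 m/s)×38.5×10^-6 s)
= 1.7342 × (1869.9 m) = 3.24 km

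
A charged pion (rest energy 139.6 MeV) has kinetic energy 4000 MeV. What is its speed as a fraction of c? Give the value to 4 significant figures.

β ≈ 0.9994

γ = 1 + K/(m₀c²) = 1 + 4000/139.6 = 29.6533
β = √(1 − 1/γ²) = 0.9994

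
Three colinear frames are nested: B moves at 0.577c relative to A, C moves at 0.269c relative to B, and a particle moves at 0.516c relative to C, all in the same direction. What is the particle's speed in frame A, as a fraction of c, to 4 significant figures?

Compose boost 2: (0.269 + 0.577)/(1 + 0.269×0.577) = 0.8460/1.15521 = 0.732332
Compose boost 3: (0.516 + 0.732332)/(1 + 0.516×0.732332) = 1.24833/1.37788 = 0.9060

u ≈ 0.9060c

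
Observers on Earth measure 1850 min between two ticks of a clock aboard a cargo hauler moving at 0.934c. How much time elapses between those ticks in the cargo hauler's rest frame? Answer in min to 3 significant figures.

γ = 1/√(1 − 0.934²) = 2.7990
Proper time: τ₀ = Δt/γ = 1850/2.7990 = 661 min

τ₀ ≈ 661 min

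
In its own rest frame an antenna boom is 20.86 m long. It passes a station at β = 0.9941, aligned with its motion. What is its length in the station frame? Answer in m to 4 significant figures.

L ≈ 2.263 m

γ = 1/√(1 − 0.9941²) = 9.21935
Length contraction: L = L₀/γ = 20.86/9.21935 = 2.263 m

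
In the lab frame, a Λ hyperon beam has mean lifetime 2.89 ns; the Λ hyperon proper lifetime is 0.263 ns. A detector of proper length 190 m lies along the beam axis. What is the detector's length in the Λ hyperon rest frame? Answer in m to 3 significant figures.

Time dilation ⇒ γ = Δt/τ₀ = 2.89/0.263 = 10.989
Length contraction: L = L₀/γ = 190/10.989 = 17.3 m

L ≈ 17.3 m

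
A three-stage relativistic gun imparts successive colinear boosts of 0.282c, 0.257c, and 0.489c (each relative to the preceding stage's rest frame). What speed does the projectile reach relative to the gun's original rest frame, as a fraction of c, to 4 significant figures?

u ≈ 0.7960c

Compose boost 2: (0.257 + 0.282)/(1 + 0.257×0.282) = 0.5390/1.07247 = 0.502576
Compose boost 3: (0.489 + 0.502576)/(1 + 0.489×0.502576) = 0.991576/1.24576 = 0.7960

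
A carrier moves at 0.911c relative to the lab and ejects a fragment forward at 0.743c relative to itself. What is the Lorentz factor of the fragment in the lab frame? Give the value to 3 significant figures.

u_lab = (0.743 + 0.911)/(1 + 0.743×0.911) = 1.654/1.67687 = 0.986360
γ = 1/√(1 − 0.986360²) = 6.08

γ ≈ 6.08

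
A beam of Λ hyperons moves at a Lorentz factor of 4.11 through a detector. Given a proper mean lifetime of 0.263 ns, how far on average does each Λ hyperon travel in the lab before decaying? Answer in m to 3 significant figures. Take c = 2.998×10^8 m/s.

β = √(1 − 1/γ²) = √(1 − 1/4.11²) = 0.96995
Dilated lifetime: Δt = γτ₀ = 4.11 × 0.263 ns = 1.0809 ns
d = vΔt = 0.96995c × 1.0809 ns = 2.9079×10^8 m/s × 1.0809×10^-9 s = 0.314 m

d ≈ 0.314 m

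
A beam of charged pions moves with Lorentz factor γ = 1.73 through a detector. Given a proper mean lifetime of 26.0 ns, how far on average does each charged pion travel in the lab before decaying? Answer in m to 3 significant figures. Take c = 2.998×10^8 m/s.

β = √(1 − 1/γ²) = √(1 − 1/1.73²) = 0.81601
Dilated lifetime: Δt = γτ₀ = 1.73 × 26.0 ns = 44.980 ns
d = vΔt = 0.81601c × 44.980 ns = 2.4464×10^8 m/s × 4.4980×10^-8 s = 11.0 m

d ≈ 11.0 m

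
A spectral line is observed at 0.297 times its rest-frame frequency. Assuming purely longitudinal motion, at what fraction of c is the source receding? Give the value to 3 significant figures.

f_obs/f_src = √((1−β)/(1+β)) = 0.297  ⇒  (1−β)/(1+β) = 0.088209
β = |1 − D²|/(1 + D²) = |1 − 0.088209|/(1 + 0.088209) = 0.838

β ≈ 0.838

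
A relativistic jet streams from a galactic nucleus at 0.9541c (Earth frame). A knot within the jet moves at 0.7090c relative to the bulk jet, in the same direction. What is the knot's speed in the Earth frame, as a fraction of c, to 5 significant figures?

u ≈ 0.99203c

Relativistic velocity addition: u = (u' + v)/(1 + u'v/c²)
= (0.7090 + 0.9541)/(1 + 0.7090×0.9541) = 1.6631/1.676457 = 0.99203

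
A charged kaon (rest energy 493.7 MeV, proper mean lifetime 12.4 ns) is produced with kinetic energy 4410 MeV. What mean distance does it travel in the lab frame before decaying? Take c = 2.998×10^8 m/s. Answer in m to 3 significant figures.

d ≈ 36.7 m

γ = 1 + K/(m₀c²) = 1 + 4410/493.7 = 9.9326
β = √(1 − 1/γ²) = 0.99492
Dilated lifetime: γτ₀ = 9.9326 × 12.4 ns = 123.16 ns
d = βc·γτ₀ = 0.99492 × (2.998×10^8 m/s) × 1.2316×10^-7 s = 36.7 m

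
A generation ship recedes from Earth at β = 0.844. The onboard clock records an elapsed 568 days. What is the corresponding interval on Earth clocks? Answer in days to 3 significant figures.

γ = 1/√(1 − 0.844²) = 1.8645
Time dilation: Δt = γτ₀ = 1.8645 × 568 days = 1060 days

Δt ≈ 1060 days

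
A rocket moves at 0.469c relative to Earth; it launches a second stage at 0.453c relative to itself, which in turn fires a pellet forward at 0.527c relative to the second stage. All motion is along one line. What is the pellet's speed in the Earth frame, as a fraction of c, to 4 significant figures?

u ≈ 0.9191c

Compose boost 2: (0.453 + 0.469)/(1 + 0.453×0.469) = 0.9220/1.21246 = 0.760439
Compose boost 3: (0.527 + 0.760439)/(1 + 0.527×0.760439) = 1.28744/1.40075 = 0.9191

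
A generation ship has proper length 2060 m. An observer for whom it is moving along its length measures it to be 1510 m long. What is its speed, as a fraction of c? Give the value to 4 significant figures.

γ = L₀/L = 2060/1510 = 1.36424
β = √(1 − 1/γ²) = 0.6802

β ≈ 0.6802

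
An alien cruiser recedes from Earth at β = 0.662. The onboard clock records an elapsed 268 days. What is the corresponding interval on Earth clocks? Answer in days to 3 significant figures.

Δt ≈ 358 days

γ = 1/√(1 − 0.662²) = 1.3342
Time dilation: Δt = γτ₀ = 1.3342 × 268 days = 358 days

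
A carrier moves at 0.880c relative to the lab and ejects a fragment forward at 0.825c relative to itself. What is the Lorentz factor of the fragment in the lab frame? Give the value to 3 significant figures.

u_lab = (0.825 + 0.880)/(1 + 0.825×0.880) = 1.705/1.72600 = 0.987833
γ = 1/√(1 − 0.987833²) = 6.43

γ ≈ 6.43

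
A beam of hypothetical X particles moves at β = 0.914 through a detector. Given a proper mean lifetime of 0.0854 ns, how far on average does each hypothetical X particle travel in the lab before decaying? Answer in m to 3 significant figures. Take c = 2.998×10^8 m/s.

d ≈ 0.0577 m

γ = 1/√(1 − 0.914²) = 2.4648
Dilated lifetime: Δt = γτ₀ = 2.4648 × 0.0854 ns = 0.21049 ns
d = vΔt = 0.914c × 0.21049 ns = 2.7402×10^8 m/s × 2.1049×10^-10 s = 0.0577 m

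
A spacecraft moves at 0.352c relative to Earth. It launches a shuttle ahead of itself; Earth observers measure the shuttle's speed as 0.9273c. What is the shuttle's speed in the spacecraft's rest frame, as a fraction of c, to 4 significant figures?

Inverse velocity addition: u' = (u − v)/(1 − uv/c²)
= (0.9273 − 0.352)/(1 − 0.9273×0.352) = 0.5753/0.673590 = 0.8541

u' ≈ 0.8541c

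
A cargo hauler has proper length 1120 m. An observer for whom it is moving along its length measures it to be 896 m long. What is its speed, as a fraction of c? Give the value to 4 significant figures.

γ = L₀/L = 1120/896 = 1.25000
β = √(1 − 1/γ²) = 0.6000

β ≈ 0.6000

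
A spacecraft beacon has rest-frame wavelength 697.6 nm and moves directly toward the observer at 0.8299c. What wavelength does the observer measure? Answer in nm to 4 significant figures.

λ_obs ≈ 212.7 nm

Relativistic Doppler: λ_obs = λ_src √((1−β)/(1+β))
= 697.6 × √(0.170100/1.82990) = 697.6 × 0.304887 = 212.7 nm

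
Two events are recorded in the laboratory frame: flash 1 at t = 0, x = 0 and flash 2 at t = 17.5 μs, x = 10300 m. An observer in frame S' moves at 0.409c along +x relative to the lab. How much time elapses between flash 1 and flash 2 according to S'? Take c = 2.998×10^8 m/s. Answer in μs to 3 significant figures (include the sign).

Δt' ≈ 3.78 μs

γ = 1/√(1 − 0.409²) = 1.0958
Δt' = γ(Δt − vΔx/c²) = 1.0958 × (17.5 μs − 0.409×10300 m / (2.998×10^8 m/s))
= 1.0958 × (3.4483 μs) = 3.78 μs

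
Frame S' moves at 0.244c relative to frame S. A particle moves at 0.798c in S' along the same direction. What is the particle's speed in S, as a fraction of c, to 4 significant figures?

u ≈ 0.8722c

Relativistic velocity addition: u = (u' + v)/(1 + u'v/c²)
= (0.798 + 0.244)/(1 + 0.798×0.244) = 1.042/1.19471 = 0.8722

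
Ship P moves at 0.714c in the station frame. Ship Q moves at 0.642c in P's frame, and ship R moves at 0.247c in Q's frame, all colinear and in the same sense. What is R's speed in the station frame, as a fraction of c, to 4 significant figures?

u ≈ 0.9570c

Compose boost 2: (0.642 + 0.714)/(1 + 0.642×0.714) = 1.356/1.45839 = 0.929794
Compose boost 3: (0.247 + 0.929794)/(1 + 0.247×0.929794) = 1.17679/1.22966 = 0.9570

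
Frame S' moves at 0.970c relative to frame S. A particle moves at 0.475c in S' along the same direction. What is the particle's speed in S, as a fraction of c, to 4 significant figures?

u ≈ 0.9892c

Relativistic velocity addition: u = (u' + v)/(1 + u'v/c²)
= (0.475 + 0.970)/(1 + 0.475×0.970) = 1.445/1.46075 = 0.9892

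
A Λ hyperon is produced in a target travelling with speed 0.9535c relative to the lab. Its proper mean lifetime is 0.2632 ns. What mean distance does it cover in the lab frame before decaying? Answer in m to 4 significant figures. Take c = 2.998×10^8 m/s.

γ = 1/√(1 − 0.9535²) = 3.31793
Dilated lifetime: Δt = γτ₀ = 3.31793 × 0.2632 ns = 0.873278 ns
d = vΔt = 0.9535c × 0.873278 ns = 2.85859×10^8 m/s × 8.73278×10^-10 s = 0.2496 m

d ≈ 0.2496 m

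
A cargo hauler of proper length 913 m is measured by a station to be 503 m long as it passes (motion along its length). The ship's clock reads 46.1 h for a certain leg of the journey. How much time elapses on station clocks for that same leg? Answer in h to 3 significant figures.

Δt ≈ 83.7 h

Length contraction ⇒ γ = L₀/L = 913/503 = 1.8151
Time dilation: Δt = γτ₀ = 1.8151 × 46.1 h = 83.7 h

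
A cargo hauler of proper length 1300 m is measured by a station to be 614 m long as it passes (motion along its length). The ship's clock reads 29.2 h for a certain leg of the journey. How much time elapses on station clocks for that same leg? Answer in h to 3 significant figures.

Δt ≈ 61.8 h

Length contraction ⇒ γ = L₀/L = 1300/614 = 2.1173
Time dilation: Δt = γτ₀ = 2.1173 × 29.2 h = 61.8 h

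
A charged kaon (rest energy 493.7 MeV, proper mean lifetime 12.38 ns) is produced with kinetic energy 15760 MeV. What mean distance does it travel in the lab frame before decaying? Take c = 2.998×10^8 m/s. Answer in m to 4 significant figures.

d ≈ 122.1 m

γ = 1 + K/(m₀c²) = 1 + 15760/493.7 = 32.9222
β = √(1 − 1/γ²) = 0.999539
Dilated lifetime: γτ₀ = 32.9222 × 12.38 ns = 407.577 ns
d = βc·γτ₀ = 0.999539 × (2.998×10^8 m/s) × 4.07577×10^-7 s = 122.1 m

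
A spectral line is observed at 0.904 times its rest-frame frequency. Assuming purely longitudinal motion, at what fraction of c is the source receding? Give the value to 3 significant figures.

f_obs/f_src = √((1−β)/(1+β)) = 0.904  ⇒  (1−β)/(1+β) = 0.81722
β = |1 − D²|/(1 + D²) = |1 − 0.81722|/(1 + 0.81722) = 0.101

β ≈ 0.101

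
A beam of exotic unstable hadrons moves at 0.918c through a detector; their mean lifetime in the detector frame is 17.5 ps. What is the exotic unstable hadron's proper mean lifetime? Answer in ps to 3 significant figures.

γ = 1/√(1 − 0.918²) = 2.5216
Proper time: τ₀ = Δt/γ = 17.5/2.5216 = 6.94 ps

τ₀ ≈ 6.94 ps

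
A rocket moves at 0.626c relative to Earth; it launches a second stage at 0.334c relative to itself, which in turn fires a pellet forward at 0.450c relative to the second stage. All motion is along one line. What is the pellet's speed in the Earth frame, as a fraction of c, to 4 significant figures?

u ≈ 0.9165c

Compose boost 2: (0.334 + 0.626)/(1 + 0.334×0.626) = 0.9600/1.20908 = 0.793989
Compose boost 3: (0.450 + 0.793989)/(1 + 0.450×0.793989) = 1.24399/1.35730 = 0.9165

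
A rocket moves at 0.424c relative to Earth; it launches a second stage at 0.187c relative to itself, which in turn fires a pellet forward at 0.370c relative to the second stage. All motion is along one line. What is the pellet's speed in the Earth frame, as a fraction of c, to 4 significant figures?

Compose boost 2: (0.187 + 0.424)/(1 + 0.187×0.424) = 0.6110/1.07929 = 0.566114
Compose boost 3: (0.370 + 0.566114)/(1 + 0.370×0.566114) = 0.936114/1.20946 = 0.7740

u ≈ 0.7740c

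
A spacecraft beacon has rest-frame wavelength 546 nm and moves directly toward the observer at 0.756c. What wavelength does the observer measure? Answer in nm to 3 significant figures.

Relativistic Doppler: λ_obs = λ_src √((1−β)/(1+β))
= 546 × √(0.24400/1.7560) = 546 × 0.37276 = 204 nm

λ_obs ≈ 204 nm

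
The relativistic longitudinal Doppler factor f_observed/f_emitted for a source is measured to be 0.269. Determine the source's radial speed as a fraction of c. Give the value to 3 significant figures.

f_obs/f_src = √((1−β)/(1+β)) = 0.269  ⇒  (1−β)/(1+β) = 0.072361
β = |1 − D²|/(1 + D²) = |1 − 0.072361|/(1 + 0.072361) = 0.865

β ≈ 0.865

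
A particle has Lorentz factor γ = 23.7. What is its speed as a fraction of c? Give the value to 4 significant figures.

β = √(1 − 1/γ²) = √(1 − 1/23.7²) = √(0.998220) = 0.9991

β ≈ 0.9991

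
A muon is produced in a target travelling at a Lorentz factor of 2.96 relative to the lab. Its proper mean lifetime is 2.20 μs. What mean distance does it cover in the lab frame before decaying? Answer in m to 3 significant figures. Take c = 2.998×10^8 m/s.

β = √(1 − 1/γ²) = √(1 − 1/2.96²) = 0.94120
Dilated lifetime: Δt = γτ₀ = 2.96 × 2.20 μs = 6.5120 μs
d = vΔt = 0.94120c × 6.5120 μs = 2.8217×10^8 m/s × 6.5120×10^-6 s = 1840 m

d ≈ 1840 m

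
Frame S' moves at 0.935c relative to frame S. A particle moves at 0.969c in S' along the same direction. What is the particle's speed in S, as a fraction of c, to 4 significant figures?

Relativistic velocity addition: u = (u' + v)/(1 + u'v/c²)
= (0.969 + 0.935)/(1 + 0.969×0.935) = 1.904/1.90602 = 0.9989

u ≈ 0.9989c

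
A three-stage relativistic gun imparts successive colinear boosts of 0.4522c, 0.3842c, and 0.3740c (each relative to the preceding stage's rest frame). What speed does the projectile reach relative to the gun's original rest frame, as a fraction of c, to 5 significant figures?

u ≈ 0.85794c

Compose boost 2: (0.3842 + 0.4522)/(1 + 0.3842×0.4522) = 0.83640/1.173735 = 0.7125968
Compose boost 3: (0.3740 + 0.7125968)/(1 + 0.3740×0.7125968) = 1.086597/1.266511 = 0.85794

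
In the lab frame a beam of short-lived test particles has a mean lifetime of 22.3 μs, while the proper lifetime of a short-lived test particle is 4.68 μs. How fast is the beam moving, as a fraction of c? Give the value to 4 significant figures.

γ = Δt/τ₀ = 22.3/4.68 = 4.76496
β = √(1 − 1/γ²) = √(1 − 1/4.76496²) = 0.9777

β ≈ 0.9777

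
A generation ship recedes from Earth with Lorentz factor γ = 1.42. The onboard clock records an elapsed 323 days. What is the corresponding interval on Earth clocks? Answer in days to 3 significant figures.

γ = 1.42 (given)
Time dilation: Δt = γτ₀ = 1.42 × 323 days = 459 days

Δt ≈ 459 days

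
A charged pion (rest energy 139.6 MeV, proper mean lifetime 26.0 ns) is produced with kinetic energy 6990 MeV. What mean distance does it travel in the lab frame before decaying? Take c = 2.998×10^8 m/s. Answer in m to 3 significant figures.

γ = 1 + K/(m₀c²) = 1 + 6990/139.6 = 51.072
β = √(1 − 1/γ²) = 0.99981
Dilated lifetime: γτ₀ = 51.072 × 26.0 ns = 1327.9 ns
d = βc·γτ₀ = 0.99981 × (2.998×10^8 m/s) × 1.3279×10^-6 s = 398 m

d ≈ 398 m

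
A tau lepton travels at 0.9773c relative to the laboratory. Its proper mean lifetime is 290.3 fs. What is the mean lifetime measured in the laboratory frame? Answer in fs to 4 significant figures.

Δt ≈ 1370 fs

γ = 1/√(1 − 0.9773²) = 4.72010
Time dilation: Δt = γτ₀ = 4.72010 × 290.3 fs = 1370 fs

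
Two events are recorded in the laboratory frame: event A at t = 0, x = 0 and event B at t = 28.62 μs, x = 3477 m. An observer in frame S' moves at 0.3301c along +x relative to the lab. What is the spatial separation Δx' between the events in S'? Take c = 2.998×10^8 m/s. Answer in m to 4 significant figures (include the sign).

γ = 1/√(1 − 0.3301²) = 1.05938
Δx' = γ(Δx − vΔt) = 1.05938 × (3477 m − 0.3301×(2.998×10^8 m/s)×28.62×10^-6 s)
= 1.05938 × (644.651 m) = 682.9 m

Δx' ≈ 682.9 m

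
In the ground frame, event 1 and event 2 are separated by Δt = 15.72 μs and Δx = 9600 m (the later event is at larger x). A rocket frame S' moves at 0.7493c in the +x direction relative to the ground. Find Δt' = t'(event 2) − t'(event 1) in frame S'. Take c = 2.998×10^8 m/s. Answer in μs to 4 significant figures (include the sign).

γ = 1/√(1 − 0.7493²) = 1.51005
Δt' = γ(Δt − vΔx/c²) = 1.51005 × (15.72 μs − 0.7493×9600 m / (2.998×10^8 m/s))
= 1.51005 × (-8.27360 μs) = -12.49 μs

Δt' ≈ -12.49 μs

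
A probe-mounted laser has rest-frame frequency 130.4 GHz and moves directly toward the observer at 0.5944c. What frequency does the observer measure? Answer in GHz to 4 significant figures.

f_obs ≈ 258.5 GHz

Relativistic Doppler: f_obs = f_src √((1+β)/(1−β))
= 130.4 × √(1.59440/0.405600) = 130.4 × 1.98267 = 258.5 GHz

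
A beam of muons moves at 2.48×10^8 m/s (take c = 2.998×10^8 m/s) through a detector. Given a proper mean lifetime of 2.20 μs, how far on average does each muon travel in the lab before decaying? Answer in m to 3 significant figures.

β = v/c = 2.48×10^8 / 2.998×10^8 = 0.82722
γ = 1/√(1 − 0.82722²) = 1.7797
Dilated lifetime: Δt = γτ₀ = 1.7797 × 2.20 μs = 3.9154 μs
d = vΔt = 0.82722c × 3.9154 μs = 2.4800×10^8 m/s × 3.9154×10^-6 s = 971 m

d ≈ 971 m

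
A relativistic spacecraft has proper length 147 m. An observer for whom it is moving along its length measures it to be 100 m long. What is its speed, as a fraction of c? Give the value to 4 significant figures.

β ≈ 0.7330

γ = L₀/L = 147/100 = 1.47000
β = √(1 − 1/γ²) = 0.7330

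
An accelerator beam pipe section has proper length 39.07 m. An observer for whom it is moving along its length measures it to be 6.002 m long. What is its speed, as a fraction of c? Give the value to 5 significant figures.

β ≈ 0.98813

γ = L₀/L = 39.07/6.002 = 6.509497
β = √(1 − 1/γ²) = 0.98813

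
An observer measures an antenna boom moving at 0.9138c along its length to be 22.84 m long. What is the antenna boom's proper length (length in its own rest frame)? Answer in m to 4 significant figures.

L₀ ≈ 56.23 m

γ = 1/√(1 − 0.9138²) = 2.46206
L₀ = γL = 2.46206 × 22.84 = 56.23 m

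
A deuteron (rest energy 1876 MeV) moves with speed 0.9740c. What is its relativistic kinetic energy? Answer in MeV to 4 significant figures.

K ≈ 6405 MeV

γ = 1/√(1 − 0.9740²) = 4.41408
K = (γ − 1)m₀c² = (4.41408 − 1) × 1876 MeV = 3.41408 × 1876 MeV = 6405 MeV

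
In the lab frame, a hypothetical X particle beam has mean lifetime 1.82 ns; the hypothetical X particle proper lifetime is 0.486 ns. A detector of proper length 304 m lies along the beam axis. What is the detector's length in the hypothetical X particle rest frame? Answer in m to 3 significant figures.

Time dilation ⇒ γ = Δt/τ₀ = 1.82/0.486 = 3.7449
Length contraction: L = L₀/γ = 304/3.7449 = 81.2 m

L ≈ 81.2 m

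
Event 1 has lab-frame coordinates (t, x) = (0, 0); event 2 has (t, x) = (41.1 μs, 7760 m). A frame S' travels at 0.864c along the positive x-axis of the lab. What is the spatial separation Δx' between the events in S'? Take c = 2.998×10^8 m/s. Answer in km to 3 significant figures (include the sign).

Δx' ≈ -5.73 km

γ = 1/√(1 − 0.864²) = 1.9861
Δx' = γ(Δx − vΔt) = 1.9861 × (7760 m − 0.864×(2.998×10^8 m/s)×41.1×10^-6 s)
= 1.9861 × (-2886.0 m) = -5.73 km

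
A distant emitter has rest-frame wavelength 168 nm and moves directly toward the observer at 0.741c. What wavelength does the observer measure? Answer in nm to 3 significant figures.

λ_obs ≈ 64.8 nm

Relativistic Doppler: λ_obs = λ_src √((1−β)/(1+β))
= 168 × √(0.25900/1.7410) = 168 × 0.38570 = 64.8 nm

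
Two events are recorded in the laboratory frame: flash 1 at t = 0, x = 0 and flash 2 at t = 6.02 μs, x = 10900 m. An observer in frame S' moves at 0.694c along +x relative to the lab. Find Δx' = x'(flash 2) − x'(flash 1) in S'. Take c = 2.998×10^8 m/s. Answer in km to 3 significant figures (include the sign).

Δx' ≈ 13.4 km

γ = 1/√(1 − 0.694²) = 1.3889
Δx' = γ(Δx − vΔt) = 1.3889 × (10900 m − 0.694×(2.998×10^8 m/s)×6.02×10^-6 s)
= 1.3889 × (9647.5 m) = 13.4 km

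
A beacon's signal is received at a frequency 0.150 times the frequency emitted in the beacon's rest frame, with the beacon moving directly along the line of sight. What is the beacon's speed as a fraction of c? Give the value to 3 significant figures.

f_obs/f_src = √((1−β)/(1+β)) = 0.150  ⇒  (1−β)/(1+β) = 0.022500
β = |1 − D²|/(1 + D²) = |1 − 0.022500|/(1 + 0.022500) = 0.956

β ≈ 0.956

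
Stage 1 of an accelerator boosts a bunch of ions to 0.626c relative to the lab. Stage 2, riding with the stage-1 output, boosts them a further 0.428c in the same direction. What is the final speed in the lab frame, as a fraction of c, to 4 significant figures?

Compose boost 2: (0.428 + 0.626)/(1 + 0.428×0.626) = 1.054/1.26793 = 0.8313

u ≈ 0.8313c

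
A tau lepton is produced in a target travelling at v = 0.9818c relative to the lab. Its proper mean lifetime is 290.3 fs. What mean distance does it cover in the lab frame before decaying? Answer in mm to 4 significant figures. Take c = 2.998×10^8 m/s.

d ≈ 0.4499 mm

γ = 1/√(1 − 0.9818²) = 5.26544
Dilated lifetime: Δt = γτ₀ = 5.26544 × 290.3 fs = 1528.56 fs
d = vΔt = 0.9818c × 1528.56 fs = 2.94344×10^8 m/s × 1.52856×10^-12 s = 0.4499 mm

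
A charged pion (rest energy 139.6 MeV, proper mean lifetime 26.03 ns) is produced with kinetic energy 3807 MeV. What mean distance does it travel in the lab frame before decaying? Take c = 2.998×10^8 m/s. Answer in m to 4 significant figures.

γ = 1 + K/(m₀c²) = 1 + 3807/139.6 = 28.2708
β = √(1 − 1/γ²) = 0.999374
Dilated lifetime: γτ₀ = 28.2708 × 26.03 ns = 735.888 ns
d = βc·γτ₀ = 0.999374 × (2.998×10^8 m/s) × 7.35888×10^-7 s = 220.5 m

d ≈ 220.5 m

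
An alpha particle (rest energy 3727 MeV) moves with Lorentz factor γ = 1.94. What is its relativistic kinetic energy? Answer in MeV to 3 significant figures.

K ≈ 3500 MeV

γ = 1.94 (given)
K = (γ − 1)m₀c² = (1.94 − 1) × 3727 MeV = 0.94000 × 3727 MeV = 3500 MeV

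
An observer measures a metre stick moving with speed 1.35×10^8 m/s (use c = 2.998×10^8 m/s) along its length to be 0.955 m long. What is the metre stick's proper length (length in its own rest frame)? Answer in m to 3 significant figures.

β = v/c = 1.35×10^8 / 2.998×10^8 = 0.45030
γ = 1/√(1 − 0.45030²) = 1.1200
L₀ = γL = 1.1200 × 0.955 = 1.07 m

L₀ ≈ 1.07 m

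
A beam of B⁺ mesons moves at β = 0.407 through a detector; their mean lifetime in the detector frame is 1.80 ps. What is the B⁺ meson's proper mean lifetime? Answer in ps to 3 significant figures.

γ = 1/√(1 − 0.407²) = 1.0948
Proper time: τ₀ = Δt/γ = 1.80/1.0948 = 1.64 ps

τ₀ ≈ 1.64 ps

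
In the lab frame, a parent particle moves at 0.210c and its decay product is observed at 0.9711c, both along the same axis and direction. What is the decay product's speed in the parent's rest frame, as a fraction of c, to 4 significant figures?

u' ≈ 0.9561c

Inverse velocity addition: u' = (u − v)/(1 − uv/c²)
= (0.9711 − 0.210)/(1 − 0.9711×0.210) = 0.7611/0.796069 = 0.9561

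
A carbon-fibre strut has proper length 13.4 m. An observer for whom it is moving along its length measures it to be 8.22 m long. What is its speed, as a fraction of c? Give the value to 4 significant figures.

β ≈ 0.7897

γ = L₀/L = 13.4/8.22 = 1.63017
β = √(1 − 1/γ²) = 0.7897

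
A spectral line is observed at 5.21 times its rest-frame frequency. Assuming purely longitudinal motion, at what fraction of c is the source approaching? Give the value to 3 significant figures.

β ≈ 0.929

f_obs/f_src = √((1+β)/(1−β)) = 5.21  ⇒  (1+β)/(1−β) = 27.144
β = |1 − D²|/(1 + D²) = |1 − 27.144|/(1 + 27.144) = 0.929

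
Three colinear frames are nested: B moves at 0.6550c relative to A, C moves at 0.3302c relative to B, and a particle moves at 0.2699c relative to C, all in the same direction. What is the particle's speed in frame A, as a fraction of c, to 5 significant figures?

u ≈ 0.88617c

Compose boost 2: (0.3302 + 0.6550)/(1 + 0.3302×0.6550) = 0.98520/1.216281 = 0.8100102
Compose boost 3: (0.2699 + 0.8100102)/(1 + 0.2699×0.8100102) = 1.079910/1.218622 = 0.88617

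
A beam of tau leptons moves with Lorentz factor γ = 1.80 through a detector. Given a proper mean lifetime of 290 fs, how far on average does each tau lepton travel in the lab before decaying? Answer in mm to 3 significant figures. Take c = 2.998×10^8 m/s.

d ≈ 0.130 mm

β = √(1 − 1/γ²) = √(1 − 1/1.80²) = 0.83148
Dilated lifetime: Δt = γτ₀ = 1.80 × 290 fs = 522.00 fs
d = vΔt = 0.83148c × 522.00 fs = 2.4928×10^8 m/s × 5.2200×10^-13 s = 0.130 mm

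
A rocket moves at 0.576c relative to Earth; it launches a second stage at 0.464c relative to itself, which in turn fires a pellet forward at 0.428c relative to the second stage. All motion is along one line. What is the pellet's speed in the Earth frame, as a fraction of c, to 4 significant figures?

u ≈ 0.9241c

Compose boost 2: (0.464 + 0.576)/(1 + 0.464×0.576) = 1.040/1.26726 = 0.820666
Compose boost 3: (0.428 + 0.820666)/(1 + 0.428×0.820666) = 1.24867/1.35124 = 0.9241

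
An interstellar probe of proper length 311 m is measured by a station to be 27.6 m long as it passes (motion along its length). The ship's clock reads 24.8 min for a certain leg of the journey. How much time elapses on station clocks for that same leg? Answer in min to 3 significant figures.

Δt ≈ 279 min

Length contraction ⇒ γ = L₀/L = 311/27.6 = 11.268
Time dilation: Δt = γτ₀ = 11.268 × 24.8 min = 279 min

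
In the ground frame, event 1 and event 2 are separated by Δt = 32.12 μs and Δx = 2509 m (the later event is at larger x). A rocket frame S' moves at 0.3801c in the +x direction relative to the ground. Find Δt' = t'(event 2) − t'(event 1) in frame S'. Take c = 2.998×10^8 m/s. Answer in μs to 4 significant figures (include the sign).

Δt' ≈ 31.29 μs

γ = 1/√(1 − 0.3801²) = 1.08114
Δt' = γ(Δt − vΔx/c²) = 1.08114 × (32.12 μs − 0.3801×2509 m / (2.998×10^8 m/s))
= 1.08114 × (28.9390 μs) = 31.29 μs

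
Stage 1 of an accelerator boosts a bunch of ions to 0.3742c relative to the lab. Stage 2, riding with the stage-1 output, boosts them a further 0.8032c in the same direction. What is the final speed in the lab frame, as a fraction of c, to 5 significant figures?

Compose boost 2: (0.8032 + 0.3742)/(1 + 0.8032×0.3742) = 1.1774/1.300557 = 0.90530

u ≈ 0.90530c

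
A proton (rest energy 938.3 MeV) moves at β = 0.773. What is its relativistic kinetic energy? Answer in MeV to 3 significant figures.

γ = 1/√(1 − 0.773²) = 1.5763
K = (γ − 1)m₀c² = (1.5763 − 1) × 938.3 MeV = 0.57628 × 938.3 MeV = 541 MeV

K ≈ 541 MeV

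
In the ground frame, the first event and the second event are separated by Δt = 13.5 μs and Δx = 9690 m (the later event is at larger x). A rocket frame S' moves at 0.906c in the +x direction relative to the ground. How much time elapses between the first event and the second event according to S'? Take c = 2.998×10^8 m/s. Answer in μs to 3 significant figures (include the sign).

γ = 1/√(1 − 0.906²) = 2.3625
Δt' = γ(Δt − vΔx/c²) = 2.3625 × (13.5 μs − 0.906×9690 m / (2.998×10^8 m/s))
= 2.3625 × (-15.783 μs) = -37.3 μs

Δt' ≈ -37.3 μs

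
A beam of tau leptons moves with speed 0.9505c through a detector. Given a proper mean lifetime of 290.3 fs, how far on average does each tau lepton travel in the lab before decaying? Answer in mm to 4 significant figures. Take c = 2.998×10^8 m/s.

d ≈ 0.2662 mm

γ = 1/√(1 − 0.9505²) = 3.21828
Dilated lifetime: Δt = γτ₀ = 3.21828 × 290.3 fs = 934.268 fs
d = vΔt = 0.9505c × 934.268 fs = 2.84960×10^8 m/s × 9.34268×10^-13 s = 0.2662 mm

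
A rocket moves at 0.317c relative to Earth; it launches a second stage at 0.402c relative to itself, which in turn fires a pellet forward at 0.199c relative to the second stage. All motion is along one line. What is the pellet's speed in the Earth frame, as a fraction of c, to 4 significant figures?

u ≈ 0.7425c

Compose boost 2: (0.402 + 0.317)/(1 + 0.402×0.317) = 0.7190/1.12743 = 0.637731
Compose boost 3: (0.199 + 0.637731)/(1 + 0.199×0.637731) = 0.836731/1.12691 = 0.7425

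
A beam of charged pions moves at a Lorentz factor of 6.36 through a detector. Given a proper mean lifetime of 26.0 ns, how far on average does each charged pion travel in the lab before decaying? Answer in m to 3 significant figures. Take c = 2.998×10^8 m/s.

d ≈ 49.0 m

β = √(1 − 1/γ²) = √(1 − 1/6.36²) = 0.98756
Dilated lifetime: Δt = γτ₀ = 6.36 × 26.0 ns = 165.36 ns
d = vΔt = 0.98756c × 165.36 ns = 2.9607×10^8 m/s × 1.6536×10^-7 s = 49.0 m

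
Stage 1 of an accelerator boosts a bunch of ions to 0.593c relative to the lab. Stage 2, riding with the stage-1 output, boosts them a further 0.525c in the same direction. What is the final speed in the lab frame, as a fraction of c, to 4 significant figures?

u ≈ 0.8526c

Compose boost 2: (0.525 + 0.593)/(1 + 0.525×0.593) = 1.118/1.31133 = 0.8526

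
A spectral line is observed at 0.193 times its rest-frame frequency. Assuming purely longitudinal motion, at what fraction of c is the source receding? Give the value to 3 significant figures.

β ≈ 0.928

f_obs/f_src = √((1−β)/(1+β)) = 0.193  ⇒  (1−β)/(1+β) = 0.037249
β = |1 − D²|/(1 + D²) = |1 − 0.037249|/(1 + 0.037249) = 0.928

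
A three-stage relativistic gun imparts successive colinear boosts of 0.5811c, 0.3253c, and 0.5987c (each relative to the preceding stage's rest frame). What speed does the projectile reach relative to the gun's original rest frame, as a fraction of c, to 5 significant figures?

Compose boost 2: (0.3253 + 0.5811)/(1 + 0.3253×0.5811) = 0.90640/1.189032 = 0.7623009
Compose boost 3: (0.5987 + 0.7623009)/(1 + 0.5987×0.7623009) = 1.361001/1.456390 = 0.93450

u ≈ 0.93450c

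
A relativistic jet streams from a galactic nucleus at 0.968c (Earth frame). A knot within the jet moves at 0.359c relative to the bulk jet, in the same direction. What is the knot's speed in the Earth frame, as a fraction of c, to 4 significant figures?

Relativistic velocity addition: u = (u' + v)/(1 + u'v/c²)
= (0.359 + 0.968)/(1 + 0.359×0.968) = 1.327/1.34751 = 0.9848

u ≈ 0.9848c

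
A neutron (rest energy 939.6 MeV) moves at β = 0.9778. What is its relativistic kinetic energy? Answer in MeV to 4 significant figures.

γ = 1/√(1 − 0.9778²) = 4.77235
K = (γ − 1)m₀c² = (4.77235 − 1) × 939.6 MeV = 3.77235 × 939.6 MeV = 3545 MeV

K ≈ 3545 MeV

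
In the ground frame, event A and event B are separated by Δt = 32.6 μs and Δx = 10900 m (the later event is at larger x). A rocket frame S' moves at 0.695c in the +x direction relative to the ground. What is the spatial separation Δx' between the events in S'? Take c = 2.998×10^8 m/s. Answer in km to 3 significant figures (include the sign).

Δx' ≈ 5.71 km

γ = 1/√(1 − 0.695²) = 1.3908
Δx' = γ(Δx − vΔt) = 1.3908 × (10900 m − 0.695×(2.998×10^8 m/s)×32.6×10^-6 s)
= 1.3908 × (4107.4 m) = 5.71 km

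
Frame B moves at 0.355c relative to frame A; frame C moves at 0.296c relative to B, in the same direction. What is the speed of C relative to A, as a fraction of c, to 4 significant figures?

Compose boost 2: (0.296 + 0.355)/(1 + 0.296×0.355) = 0.6510/1.10508 = 0.5891

u ≈ 0.5891c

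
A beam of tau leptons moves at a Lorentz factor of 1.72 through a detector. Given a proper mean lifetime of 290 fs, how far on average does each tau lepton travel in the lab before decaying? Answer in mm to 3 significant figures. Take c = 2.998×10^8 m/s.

β = √(1 − 1/γ²) = √(1 − 1/1.72²) = 0.81362
Dilated lifetime: Δt = γτ₀ = 1.72 × 290 fs = 498.80 fs
d = vΔt = 0.81362c × 498.80 fs = 2.4392×10^8 m/s × 4.9880×10^-13 s = 0.122 mm

d ≈ 0.122 mm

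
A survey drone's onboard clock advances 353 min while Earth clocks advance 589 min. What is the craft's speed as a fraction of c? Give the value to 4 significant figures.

β ≈ 0.8005

γ = Δt/τ₀ = 589/353 = 1.66856
β = √(1 − 1/γ²) = √(1 − 1/1.66856²) = 0.8005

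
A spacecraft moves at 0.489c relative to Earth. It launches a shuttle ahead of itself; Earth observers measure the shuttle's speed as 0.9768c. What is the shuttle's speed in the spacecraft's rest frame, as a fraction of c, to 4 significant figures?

u' ≈ 0.9339c

Inverse velocity addition: u' = (u − v)/(1 − uv/c²)
= (0.9768 − 0.489)/(1 − 0.9768×0.489) = 0.4878/0.522345 = 0.9339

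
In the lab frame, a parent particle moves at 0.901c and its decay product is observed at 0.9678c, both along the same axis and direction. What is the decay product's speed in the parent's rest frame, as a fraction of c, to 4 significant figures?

Inverse velocity addition: u' = (u − v)/(1 − uv/c²)
= (0.9678 − 0.901)/(1 − 0.9678×0.901) = 0.06680/0.128012 = 0.5218

u' ≈ 0.5218c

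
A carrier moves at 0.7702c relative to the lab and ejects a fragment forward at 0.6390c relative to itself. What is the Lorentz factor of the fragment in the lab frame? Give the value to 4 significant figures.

u_lab = (0.6390 + 0.7702)/(1 + 0.6390×0.7702) = 1.4092/1.492158 = 0.9444041
γ = 1/√(1 − 0.9444041²) = 3.041

γ ≈ 3.041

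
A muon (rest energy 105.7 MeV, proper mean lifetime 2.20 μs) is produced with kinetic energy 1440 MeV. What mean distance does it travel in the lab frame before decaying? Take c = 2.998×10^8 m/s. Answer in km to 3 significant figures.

d ≈ 9.62 km

γ = 1 + K/(m₀c²) = 1 + 1440/105.7 = 14.623
β = √(1 − 1/γ²) = 0.99766
Dilated lifetime: γτ₀ = 14.623 × 2.20 μs = 32.172 μs
d = βc·γτ₀ = 0.99766 × (2.998×10^8 m/s) × 3.2172×10^-5 s = 9.62 km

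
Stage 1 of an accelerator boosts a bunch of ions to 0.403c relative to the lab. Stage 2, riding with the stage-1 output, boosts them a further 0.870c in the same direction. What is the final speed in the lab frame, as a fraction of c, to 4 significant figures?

u ≈ 0.9425c

Compose boost 2: (0.870 + 0.403)/(1 + 0.870×0.403) = 1.273/1.35061 = 0.9425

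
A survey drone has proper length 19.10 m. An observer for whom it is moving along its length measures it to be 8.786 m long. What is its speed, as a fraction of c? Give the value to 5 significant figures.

γ = L₀/L = 19.10/8.786 = 2.173913
β = √(1 − 1/γ²) = 0.88792

β ≈ 0.88792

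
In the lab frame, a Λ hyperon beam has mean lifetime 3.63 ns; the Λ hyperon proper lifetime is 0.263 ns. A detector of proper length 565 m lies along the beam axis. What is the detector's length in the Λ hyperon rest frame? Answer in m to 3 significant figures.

L ≈ 40.9 m

Time dilation ⇒ γ = Δt/τ₀ = 3.63/0.263 = 13.802
Length contraction: L = L₀/γ = 565/13.802 = 40.9 m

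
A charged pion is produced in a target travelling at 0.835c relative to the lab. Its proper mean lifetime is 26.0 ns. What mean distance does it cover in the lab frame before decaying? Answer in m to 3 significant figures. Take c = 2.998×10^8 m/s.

γ = 1/√(1 − 0.835²) = 1.8174
Dilated lifetime: Δt = γτ₀ = 1.8174 × 26.0 ns = 47.251 ns
d = vΔt = 0.835c × 47.251 ns = 2.5033×10^8 m/s × 4.7251×10^-8 s = 11.8 m

d ≈ 11.8 m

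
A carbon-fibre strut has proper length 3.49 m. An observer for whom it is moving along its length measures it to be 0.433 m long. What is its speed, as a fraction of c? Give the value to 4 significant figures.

γ = L₀/L = 3.49/0.433 = 8.06005
β = √(1 − 1/γ²) = 0.9923

β ≈ 0.9923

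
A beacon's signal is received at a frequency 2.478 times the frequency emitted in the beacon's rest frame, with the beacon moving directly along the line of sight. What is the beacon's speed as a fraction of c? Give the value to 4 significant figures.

f_obs/f_src = √((1+β)/(1−β)) = 2.478  ⇒  (1+β)/(1−β) = 6.14048
β = |1 − D²|/(1 + D²) = |1 − 6.14048|/(1 + 6.14048) = 0.7199

β ≈ 0.7199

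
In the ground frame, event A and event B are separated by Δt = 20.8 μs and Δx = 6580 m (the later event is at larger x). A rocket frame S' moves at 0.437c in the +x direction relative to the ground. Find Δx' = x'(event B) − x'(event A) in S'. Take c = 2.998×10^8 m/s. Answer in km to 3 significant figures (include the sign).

Δx' ≈ 4.29 km

γ = 1/√(1 − 0.437²) = 1.1118
Δx' = γ(Δx − vΔt) = 1.1118 × (6580 m − 0.437×(2.998×10^8 m/s)×20.8×10^-6 s)
= 1.1118 × (3854.9 m) = 4.29 km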